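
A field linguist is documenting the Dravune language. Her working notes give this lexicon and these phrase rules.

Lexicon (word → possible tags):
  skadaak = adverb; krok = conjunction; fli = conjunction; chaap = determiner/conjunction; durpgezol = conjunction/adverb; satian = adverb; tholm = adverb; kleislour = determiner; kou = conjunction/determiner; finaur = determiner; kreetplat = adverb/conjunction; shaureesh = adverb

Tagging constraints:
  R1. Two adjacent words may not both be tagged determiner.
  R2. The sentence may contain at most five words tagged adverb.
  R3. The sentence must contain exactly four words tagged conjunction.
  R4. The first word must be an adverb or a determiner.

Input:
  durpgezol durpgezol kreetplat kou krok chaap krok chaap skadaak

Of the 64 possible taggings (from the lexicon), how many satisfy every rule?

Candidates per position — 1:durpgezol {conjunction,adverb}; 2:durpgezol {conjunction,adverb}; 3:kreetplat {adverb,conjunction}; 4:kou {conjunction,determiner}; 5:krok {conjunction}; 6:chaap {determiner,conjunction}; 7:krok {conjunction}; 8:chaap {determiner,conjunction}; 9:skadaak {adverb}.
There are 64 candidate sequences in total.
Checking each against the rules leaves 10 sequences.
Count = 10.

10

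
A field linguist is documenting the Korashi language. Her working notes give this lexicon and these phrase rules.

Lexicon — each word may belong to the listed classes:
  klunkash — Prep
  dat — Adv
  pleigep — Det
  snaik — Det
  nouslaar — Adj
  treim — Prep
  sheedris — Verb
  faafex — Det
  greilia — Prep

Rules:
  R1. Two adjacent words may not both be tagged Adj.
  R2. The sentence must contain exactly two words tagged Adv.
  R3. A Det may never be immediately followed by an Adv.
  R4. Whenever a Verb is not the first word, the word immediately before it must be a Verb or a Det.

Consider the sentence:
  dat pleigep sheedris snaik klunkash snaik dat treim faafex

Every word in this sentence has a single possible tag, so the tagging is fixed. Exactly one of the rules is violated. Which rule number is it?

3

Fixed tagging: Adv Det Verb Det Prep Det Adv Prep Det.
Rule check: R1 holds, R2 holds, R3 violated, R4 holds.
Only rule 3 fails.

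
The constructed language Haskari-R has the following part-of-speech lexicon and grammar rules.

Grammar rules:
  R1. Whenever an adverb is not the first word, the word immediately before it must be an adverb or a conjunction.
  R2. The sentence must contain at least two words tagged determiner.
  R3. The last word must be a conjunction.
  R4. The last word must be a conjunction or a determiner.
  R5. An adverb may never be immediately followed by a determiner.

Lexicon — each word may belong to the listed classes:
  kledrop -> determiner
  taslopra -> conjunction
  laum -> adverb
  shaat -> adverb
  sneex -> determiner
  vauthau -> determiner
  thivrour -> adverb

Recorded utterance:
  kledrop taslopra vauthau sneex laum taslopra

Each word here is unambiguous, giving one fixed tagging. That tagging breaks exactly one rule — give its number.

Fixed tagging: determiner conjunction determiner determiner adverb conjunction.
Rule check: R1 fails, R2 ok, R3 ok, R4 ok, R5 ok.
Only rule 1 fails.

1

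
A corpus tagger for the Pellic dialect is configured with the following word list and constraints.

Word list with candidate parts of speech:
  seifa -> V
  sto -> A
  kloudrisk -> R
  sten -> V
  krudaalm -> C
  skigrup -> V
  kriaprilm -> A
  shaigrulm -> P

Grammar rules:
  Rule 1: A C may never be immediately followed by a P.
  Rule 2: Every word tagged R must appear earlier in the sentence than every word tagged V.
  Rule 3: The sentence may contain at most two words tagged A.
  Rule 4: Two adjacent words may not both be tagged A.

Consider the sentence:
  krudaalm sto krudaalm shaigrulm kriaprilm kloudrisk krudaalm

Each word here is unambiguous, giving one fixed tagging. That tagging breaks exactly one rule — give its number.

1

Fixed tagging: C A C P A R C.
Checking each rule: R1 fails, R2 ok, R3 ok, R4 ok.
Only rule 1 fails.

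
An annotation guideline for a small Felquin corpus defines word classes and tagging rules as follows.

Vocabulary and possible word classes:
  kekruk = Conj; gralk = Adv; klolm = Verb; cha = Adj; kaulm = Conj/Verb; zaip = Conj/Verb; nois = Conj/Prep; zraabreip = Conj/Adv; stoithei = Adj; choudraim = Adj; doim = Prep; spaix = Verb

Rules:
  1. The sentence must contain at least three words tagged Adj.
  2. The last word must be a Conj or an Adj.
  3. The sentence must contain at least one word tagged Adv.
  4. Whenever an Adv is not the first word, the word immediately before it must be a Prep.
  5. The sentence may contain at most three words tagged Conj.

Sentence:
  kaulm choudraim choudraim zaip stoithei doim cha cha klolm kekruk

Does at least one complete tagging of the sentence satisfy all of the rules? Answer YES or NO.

NO

Candidates per position — 1:kaulm {Conj,Verb}; 2:choudraim {Adj}; 3:choudraim {Adj}; 4:zaip {Conj,Verb}; 5:stoithei {Adj}; 6:doim {Prep}; 7:cha {Adj}; 8:cha {Adj}; 9:klolm {Verb}; 10:kekruk {Conj}.
Rule 3 cannot be satisfied by any choice of tags from the lexicon.
So there is no consistent tagging.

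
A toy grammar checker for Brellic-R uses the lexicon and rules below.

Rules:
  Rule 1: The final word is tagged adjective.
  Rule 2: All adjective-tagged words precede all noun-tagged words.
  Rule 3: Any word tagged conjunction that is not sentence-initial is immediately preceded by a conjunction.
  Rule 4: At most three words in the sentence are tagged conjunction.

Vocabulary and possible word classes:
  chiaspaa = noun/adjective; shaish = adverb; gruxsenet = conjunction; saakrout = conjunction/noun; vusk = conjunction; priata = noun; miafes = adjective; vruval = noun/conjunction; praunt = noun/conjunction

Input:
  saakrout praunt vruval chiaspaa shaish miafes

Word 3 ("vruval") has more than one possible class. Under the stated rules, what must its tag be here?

Candidates per position — 1:saakrout {conjunction,noun}; 2:praunt {noun,conjunction}; 3:vruval {noun,conjunction}; 4:chiaspaa {noun,adjective}; 5:shaish {adverb}; 6:miafes {adjective}.
At position 1, choosing noun makes rule 2 impossible to satisfy; hence conjunction.
At position 2, choosing noun makes rule 2 impossible to satisfy; hence conjunction.
At position 3, choosing noun makes rule 2 impossible to satisfy; hence conjunction.
At position 4, choosing noun makes rule 2 impossible to satisfy; hence adjective.
The unique satisfying tagging is: conjunction conjunction conjunction adjective adverb adjective.
Check: rule 1 ok; rule 2 ok; rule 3 ok; rule 4 ok.

conjunction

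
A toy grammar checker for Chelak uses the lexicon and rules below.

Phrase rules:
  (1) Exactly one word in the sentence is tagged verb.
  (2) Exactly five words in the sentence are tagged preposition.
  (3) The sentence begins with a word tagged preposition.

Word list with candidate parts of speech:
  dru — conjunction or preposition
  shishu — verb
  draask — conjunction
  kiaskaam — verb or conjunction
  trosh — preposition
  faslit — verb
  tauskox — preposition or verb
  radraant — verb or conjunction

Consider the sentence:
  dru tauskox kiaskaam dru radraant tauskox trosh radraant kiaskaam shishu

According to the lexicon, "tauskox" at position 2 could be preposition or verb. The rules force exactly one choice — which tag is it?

Candidates per position — 1:dru {conjunction,preposition}; 2:tauskox {preposition,verb}; 3:kiaskaam {verb,conjunction}; 4:dru {conjunction,preposition}; 5:radraant {verb,conjunction}; 6:tauskox {preposition,verb}; 7:trosh {preposition}; 8:radraant {verb,conjunction}; 9:kiaskaam {verb,conjunction}; 10:shishu {verb}.
Position 1: conjunction is ruled out by rule 2; that leaves preposition.
Position 2: verb is ruled out by rule 1; that leaves preposition.
Position 3: verb is ruled out by rule 1; that leaves conjunction.
Position 4: conjunction is ruled out by rule 2; that leaves preposition.
Position 5: verb is ruled out by rule 1; that leaves conjunction.
Position 6: verb is ruled out by rule 1; that leaves preposition.
Position 8: verb is ruled out by rule 1; that leaves conjunction.
Position 9: verb is ruled out by rule 1; that leaves conjunction.
The only consistent sequence is: preposition preposition conjunction preposition conjunction preposition preposition conjunction conjunction verb.
Verifying each rule — rule 1 ✓; rule 2 ✓; rule 3 ✓.

preposition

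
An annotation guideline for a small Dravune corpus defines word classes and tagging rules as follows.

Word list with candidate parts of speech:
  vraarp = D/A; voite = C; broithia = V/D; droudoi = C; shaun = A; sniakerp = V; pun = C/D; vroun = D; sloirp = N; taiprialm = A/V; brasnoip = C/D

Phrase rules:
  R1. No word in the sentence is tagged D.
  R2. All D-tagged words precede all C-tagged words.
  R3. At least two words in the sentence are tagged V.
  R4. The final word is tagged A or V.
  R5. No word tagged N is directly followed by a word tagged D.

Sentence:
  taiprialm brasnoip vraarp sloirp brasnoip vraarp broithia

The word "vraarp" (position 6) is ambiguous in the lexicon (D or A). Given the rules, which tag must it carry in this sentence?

A

Candidates per position — 1:taiprialm {A,V}; 2:brasnoip {C,D}; 3:vraarp {D,A}; 4:sloirp {N}; 5:brasnoip {C,D}; 6:vraarp {D,A}; 7:broithia {V,D}.
Position 1: A is ruled out by rule 3; that leaves V.
Position 2: D is ruled out by rule 1; that leaves C.
Position 3: D is ruled out by rule 1; that leaves A.
Position 5: D is ruled out by rule 1; that leaves C.
Position 6: D is ruled out by rule 1; that leaves A.
Position 7: D is ruled out by rule 1; that leaves V.
That leaves exactly one tagging: V C A N C A V.
Verifying each rule — rule 1 satisfied; rule 2 satisfied; rule 3 satisfied; rule 4 satisfied; rule 5 satisfied.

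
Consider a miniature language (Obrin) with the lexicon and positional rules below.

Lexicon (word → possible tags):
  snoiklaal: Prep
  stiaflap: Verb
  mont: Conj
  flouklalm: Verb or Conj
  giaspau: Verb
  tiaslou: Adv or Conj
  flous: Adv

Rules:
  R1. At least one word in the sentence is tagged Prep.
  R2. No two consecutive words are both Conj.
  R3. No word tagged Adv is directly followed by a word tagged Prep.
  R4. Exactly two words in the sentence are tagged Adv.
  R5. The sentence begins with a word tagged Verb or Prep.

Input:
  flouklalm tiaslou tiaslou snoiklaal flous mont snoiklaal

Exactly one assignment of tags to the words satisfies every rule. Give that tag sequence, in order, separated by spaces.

Verb Adv Conj Prep Adv Conj Prep

Candidates per position — 1:flouklalm {Verb,Conj}; 2:tiaslou {Adv,Conj}; 3:tiaslou {Adv,Conj}; 4:snoiklaal {Prep}; 5:flous {Adv}; 6:mont {Conj}; 7:snoiklaal {Prep}.
At position 1, choosing Conj makes rule 5 impossible to satisfy; hence Verb.
At position 3, choosing Adv makes rule 3 impossible to satisfy; hence Conj.
At position 2, choosing Conj makes rule 2 impossible to satisfy; hence Adv.
That leaves exactly one tagging: Verb Adv Conj Prep Adv Conj Prep.
Verifying each rule — rule 1 holds; rule 2 holds; rule 3 holds; rule 4 holds; rule 5 holds.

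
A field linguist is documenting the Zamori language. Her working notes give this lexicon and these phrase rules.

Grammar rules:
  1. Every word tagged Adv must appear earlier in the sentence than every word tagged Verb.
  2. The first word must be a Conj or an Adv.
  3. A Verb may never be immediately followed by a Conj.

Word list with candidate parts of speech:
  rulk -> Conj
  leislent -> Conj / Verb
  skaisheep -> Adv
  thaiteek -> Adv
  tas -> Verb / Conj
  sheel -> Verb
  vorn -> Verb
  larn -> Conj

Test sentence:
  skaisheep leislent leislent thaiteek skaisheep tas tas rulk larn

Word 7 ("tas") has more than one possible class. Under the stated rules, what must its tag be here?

Conj

Candidates per position — 1:skaisheep {Adv}; 2:leislent {Conj,Verb}; 3:leislent {Conj,Verb}; 4:thaiteek {Adv}; 5:skaisheep {Adv}; 6:tas {Verb,Conj}; 7:tas {Verb,Conj}; 8:rulk {Conj}; 9:larn {Conj}.
At position 2, choosing Verb makes rule 1 impossible to satisfy; hence Conj.
At position 3, choosing Verb makes rule 1 impossible to satisfy; hence Conj.
At position 6, choosing Verb makes rule 3 impossible to satisfy; hence Conj.
At position 7, choosing Verb makes rule 3 impossible to satisfy; hence Conj.
So the tagging must be: Adv Conj Conj Adv Adv Conj Conj Conj Conj.
Checking: rule 1 ok; rule 2 ok; rule 3 ok.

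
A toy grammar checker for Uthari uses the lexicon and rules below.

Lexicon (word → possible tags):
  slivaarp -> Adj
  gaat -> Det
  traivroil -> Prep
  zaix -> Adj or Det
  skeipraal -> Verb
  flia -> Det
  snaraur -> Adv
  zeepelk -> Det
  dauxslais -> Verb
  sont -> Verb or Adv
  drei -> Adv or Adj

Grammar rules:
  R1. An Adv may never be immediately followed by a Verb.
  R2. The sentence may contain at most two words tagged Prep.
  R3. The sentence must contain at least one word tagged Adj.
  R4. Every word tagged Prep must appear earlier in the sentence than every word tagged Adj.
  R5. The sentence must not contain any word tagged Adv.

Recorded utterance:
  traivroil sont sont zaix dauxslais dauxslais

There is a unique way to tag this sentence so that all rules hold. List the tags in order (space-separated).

Prep Verb Verb Adj Verb Verb

Candidates per position — 1:traivroil {Prep}; 2:sont {Verb,Adv}; 3:sont {Verb,Adv}; 4:zaix {Adj,Det}; 5:dauxslais {Verb}; 6:dauxslais {Verb}.
Position 2: tagging it Adv would leave rule 5 unsatisfiable, so it must be Verb.
Position 3: tagging it Adv would leave rule 5 unsatisfiable, so it must be Verb.
Position 4: tagging it Det would leave rule 3 unsatisfiable, so it must be Adj.
That leaves exactly one tagging: Prep Verb Verb Adj Verb Verb.
Check: rule 1 ok; rule 2 ok; rule 3 ok; rule 4 ok; rule 5 ok.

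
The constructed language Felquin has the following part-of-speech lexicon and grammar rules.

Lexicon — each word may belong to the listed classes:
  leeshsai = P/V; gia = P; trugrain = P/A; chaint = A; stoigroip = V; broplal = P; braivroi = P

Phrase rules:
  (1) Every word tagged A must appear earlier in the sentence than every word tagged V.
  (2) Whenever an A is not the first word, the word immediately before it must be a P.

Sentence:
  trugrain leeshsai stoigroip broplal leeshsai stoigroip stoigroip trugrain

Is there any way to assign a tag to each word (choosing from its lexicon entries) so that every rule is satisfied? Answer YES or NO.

YES

Candidates per position — 1:trugrain {P,A}; 2:leeshsai {P,V}; 3:stoigroip {V}; 4:broplal {P}; 5:leeshsai {P,V}; 6:stoigroip {V}; 7:stoigroip {V}; 8:trugrain {P,A}.
One satisfying assignment: A P V P P V V P.
Rule-by-rule: rule 1 ✓; rule 2 ✓.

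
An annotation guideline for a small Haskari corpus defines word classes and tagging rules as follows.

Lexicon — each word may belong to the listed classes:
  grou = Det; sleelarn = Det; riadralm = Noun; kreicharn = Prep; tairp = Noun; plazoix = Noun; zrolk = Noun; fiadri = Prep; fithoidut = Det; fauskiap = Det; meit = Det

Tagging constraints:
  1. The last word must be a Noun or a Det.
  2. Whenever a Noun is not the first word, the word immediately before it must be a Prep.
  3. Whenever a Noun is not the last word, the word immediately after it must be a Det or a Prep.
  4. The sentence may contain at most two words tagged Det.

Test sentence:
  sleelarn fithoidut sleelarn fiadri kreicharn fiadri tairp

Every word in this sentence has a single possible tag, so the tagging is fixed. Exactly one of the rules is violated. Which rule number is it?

4

Fixed tagging: Det Det Det Prep Prep Prep Noun.
Checking each rule: R1 ✓, R2 ✓, R3 ✓, R4 ✗.
Only rule 4 fails.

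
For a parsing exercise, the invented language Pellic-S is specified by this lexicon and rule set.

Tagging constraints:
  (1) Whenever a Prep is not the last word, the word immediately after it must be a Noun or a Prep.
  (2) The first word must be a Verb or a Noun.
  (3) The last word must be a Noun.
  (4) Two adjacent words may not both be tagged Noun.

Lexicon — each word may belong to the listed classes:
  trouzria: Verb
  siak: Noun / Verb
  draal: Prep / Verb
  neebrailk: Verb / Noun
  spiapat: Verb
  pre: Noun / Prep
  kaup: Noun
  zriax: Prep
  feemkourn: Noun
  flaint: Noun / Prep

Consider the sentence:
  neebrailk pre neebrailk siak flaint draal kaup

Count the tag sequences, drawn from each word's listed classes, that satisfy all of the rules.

10

Candidates per position — 1:neebrailk {Verb,Noun}; 2:pre {Noun,Prep}; 3:neebrailk {Verb,Noun}; 4:siak {Noun,Verb}; 5:flaint {Noun,Prep}; 6:draal {Prep,Verb}; 7:kaup {Noun}.
There are 64 candidate sequences in total.
Checking each against the rules leaves 10 sequences.
Count = 10.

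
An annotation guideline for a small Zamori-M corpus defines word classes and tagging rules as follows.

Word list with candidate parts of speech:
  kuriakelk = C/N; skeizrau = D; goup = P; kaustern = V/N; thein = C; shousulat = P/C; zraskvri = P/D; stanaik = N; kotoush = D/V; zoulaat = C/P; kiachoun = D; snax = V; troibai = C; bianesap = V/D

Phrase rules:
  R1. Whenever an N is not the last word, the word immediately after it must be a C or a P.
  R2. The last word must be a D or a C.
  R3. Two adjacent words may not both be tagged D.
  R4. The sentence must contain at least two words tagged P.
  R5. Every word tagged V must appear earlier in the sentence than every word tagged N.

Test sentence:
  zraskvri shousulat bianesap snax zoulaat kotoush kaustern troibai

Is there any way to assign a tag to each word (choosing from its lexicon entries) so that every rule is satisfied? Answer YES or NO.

Candidates per position — 1:zraskvri {P,D}; 2:shousulat {P,C}; 3:bianesap {V,D}; 4:snax {V}; 5:zoulaat {C,P}; 6:kotoush {D,V}; 7:kaustern {V,N}; 8:troibai {C}.
One satisfying assignment: P P V V P D V C.
Rule-by-rule: rule 1 ✓; rule 2 ✓; rule 3 ✓; rule 4 ✓; rule 5 ✓.

YES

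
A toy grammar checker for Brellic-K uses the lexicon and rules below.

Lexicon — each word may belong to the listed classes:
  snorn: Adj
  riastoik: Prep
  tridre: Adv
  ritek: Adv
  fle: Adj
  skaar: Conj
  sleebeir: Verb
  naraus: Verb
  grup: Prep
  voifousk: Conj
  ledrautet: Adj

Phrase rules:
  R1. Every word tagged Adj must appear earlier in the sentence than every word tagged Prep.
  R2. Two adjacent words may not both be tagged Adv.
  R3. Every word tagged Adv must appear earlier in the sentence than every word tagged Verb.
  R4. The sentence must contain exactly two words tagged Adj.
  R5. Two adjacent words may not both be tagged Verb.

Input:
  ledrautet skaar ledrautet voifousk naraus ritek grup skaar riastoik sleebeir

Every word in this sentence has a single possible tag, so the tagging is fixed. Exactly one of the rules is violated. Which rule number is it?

3

Fixed tagging: Adj Conj Adj Conj Verb Adv Prep Conj Prep Verb.
Applying the rules: R1 ok, R2 ok, R3 fails, R4 ok, R5 ok.
Only rule 3 fails.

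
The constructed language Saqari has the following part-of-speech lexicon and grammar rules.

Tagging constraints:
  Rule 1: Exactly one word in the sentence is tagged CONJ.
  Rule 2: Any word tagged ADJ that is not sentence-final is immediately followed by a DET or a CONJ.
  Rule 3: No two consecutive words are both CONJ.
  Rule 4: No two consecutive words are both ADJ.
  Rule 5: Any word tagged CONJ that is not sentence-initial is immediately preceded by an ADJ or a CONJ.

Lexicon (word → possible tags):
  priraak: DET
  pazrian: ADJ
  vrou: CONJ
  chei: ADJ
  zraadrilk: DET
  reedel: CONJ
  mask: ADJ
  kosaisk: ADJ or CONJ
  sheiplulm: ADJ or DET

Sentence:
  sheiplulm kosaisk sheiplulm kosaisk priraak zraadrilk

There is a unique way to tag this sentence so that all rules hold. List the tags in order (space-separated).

ADJ CONJ DET ADJ DET DET

Candidates per position — 1:sheiplulm {ADJ,DET}; 2:kosaisk {ADJ,CONJ}; 3:sheiplulm {ADJ,DET}; 4:kosaisk {ADJ,CONJ}; 5:priraak {DET}; 6:zraadrilk {DET}.
The remaining ambiguous positions (1, 2, 3, 4) are resolved jointly — only one combination satisfies every rule.
That leaves exactly one tagging: ADJ CONJ DET ADJ DET DET.
Rule-by-rule: rule 1 ✓; rule 2 ✓; rule 3 ✓; rule 4 ✓; rule 5 ✓.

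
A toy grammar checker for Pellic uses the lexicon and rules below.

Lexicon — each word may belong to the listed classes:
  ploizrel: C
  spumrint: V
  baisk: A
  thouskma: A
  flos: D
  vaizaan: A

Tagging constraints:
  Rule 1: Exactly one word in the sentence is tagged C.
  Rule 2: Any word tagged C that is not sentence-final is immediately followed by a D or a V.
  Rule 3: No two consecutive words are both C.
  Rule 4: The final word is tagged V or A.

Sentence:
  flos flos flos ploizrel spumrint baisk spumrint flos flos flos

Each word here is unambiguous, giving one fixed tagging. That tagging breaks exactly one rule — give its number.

4

Fixed tagging: D D D C V A V D D D.
Applying the rules: R1 pass, R2 pass, R3 pass, R4 fail.
Only rule 4 fails.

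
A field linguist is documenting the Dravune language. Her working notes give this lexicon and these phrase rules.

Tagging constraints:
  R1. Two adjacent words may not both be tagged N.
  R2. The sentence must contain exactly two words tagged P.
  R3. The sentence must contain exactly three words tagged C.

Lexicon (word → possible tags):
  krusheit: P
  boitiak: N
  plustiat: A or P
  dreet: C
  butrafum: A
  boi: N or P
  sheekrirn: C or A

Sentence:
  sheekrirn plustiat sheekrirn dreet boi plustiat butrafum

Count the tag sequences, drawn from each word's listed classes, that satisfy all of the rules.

Candidates per position — 1:sheekrirn {C,A}; 2:plustiat {A,P}; 3:sheekrirn {C,A}; 4:dreet {C}; 5:boi {N,P}; 6:plustiat {A,P}; 7:butrafum {A}.
There are 32 candidate sequences in total.
The sequences that satisfy every rule: C A C C P P A; C P C C N P A; C P C C P A A.
Count = 3.

3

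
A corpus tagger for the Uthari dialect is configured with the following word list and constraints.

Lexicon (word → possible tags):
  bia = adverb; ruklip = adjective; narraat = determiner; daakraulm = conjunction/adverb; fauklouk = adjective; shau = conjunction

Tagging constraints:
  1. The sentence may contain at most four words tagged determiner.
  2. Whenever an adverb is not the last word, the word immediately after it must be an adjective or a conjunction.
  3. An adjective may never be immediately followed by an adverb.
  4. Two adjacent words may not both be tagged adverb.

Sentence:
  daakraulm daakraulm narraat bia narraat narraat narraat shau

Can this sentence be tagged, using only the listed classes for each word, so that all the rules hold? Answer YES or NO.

Candidates per position — 1:daakraulm {conjunction,adverb}; 2:daakraulm {conjunction,adverb}; 3:narraat {determiner}; 4:bia {adverb}; 5:narraat {determiner}; 6:narraat {determiner}; 7:narraat {determiner}; 8:shau {conjunction}.
Rule 2 cannot be satisfied by any choice of tags from the lexicon.
So there is no consistent tagging.

NO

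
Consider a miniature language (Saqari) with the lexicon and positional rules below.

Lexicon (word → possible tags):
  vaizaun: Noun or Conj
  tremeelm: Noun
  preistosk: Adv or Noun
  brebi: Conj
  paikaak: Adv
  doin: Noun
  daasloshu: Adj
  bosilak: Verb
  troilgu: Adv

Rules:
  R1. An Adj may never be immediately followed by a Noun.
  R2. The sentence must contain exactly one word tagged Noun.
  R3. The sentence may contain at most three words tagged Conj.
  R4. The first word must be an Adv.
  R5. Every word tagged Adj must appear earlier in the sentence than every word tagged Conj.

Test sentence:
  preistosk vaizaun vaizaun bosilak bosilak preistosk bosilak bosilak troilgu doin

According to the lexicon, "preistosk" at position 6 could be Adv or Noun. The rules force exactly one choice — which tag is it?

Adv

Candidates per position — 1:preistosk {Adv,Noun}; 2:vaizaun {Noun,Conj}; 3:vaizaun {Noun,Conj}; 4:bosilak {Verb}; 5:bosilak {Verb}; 6:preistosk {Adv,Noun}; 7:bosilak {Verb}; 8:bosilak {Verb}; 9:troilgu {Adv}; 10:doin {Noun}.
At position 1, choosing Noun makes rule 2 impossible to satisfy; hence Adv.
At position 2, choosing Noun makes rule 2 impossible to satisfy; hence Conj.
At position 3, choosing Noun makes rule 2 impossible to satisfy; hence Conj.
At position 6, choosing Noun makes rule 2 impossible to satisfy; hence Adv.
So the tagging must be: Adv Conj Conj Verb Verb Adv Verb Verb Adv Noun.
Verifying each rule — rule 1 satisfied; rule 2 satisfied; rule 3 satisfied; rule 4 satisfied; rule 5 satisfied.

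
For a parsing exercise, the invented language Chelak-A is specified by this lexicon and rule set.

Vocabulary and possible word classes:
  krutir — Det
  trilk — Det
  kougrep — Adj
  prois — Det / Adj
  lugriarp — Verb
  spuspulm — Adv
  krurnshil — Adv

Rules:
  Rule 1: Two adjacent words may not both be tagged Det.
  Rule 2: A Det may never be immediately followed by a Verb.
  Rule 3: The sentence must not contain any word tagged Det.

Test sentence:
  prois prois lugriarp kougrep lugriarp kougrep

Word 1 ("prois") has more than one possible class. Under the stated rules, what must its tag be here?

Candidates per position — 1:prois {Det,Adj}; 2:prois {Det,Adj}; 3:lugriarp {Verb}; 4:kougrep {Adj}; 5:lugriarp {Verb}; 6:kougrep {Adj}.
If word 1 were Det, no tagging could satisfy rule 3; so word 1 is Adj.
If word 2 were Det, no tagging could satisfy rule 2; so word 2 is Adj.
That leaves exactly one tagging: Adj Adj Verb Adj Verb Adj.
Check: rule 1 holds; rule 2 holds; rule 3 holds.

Adj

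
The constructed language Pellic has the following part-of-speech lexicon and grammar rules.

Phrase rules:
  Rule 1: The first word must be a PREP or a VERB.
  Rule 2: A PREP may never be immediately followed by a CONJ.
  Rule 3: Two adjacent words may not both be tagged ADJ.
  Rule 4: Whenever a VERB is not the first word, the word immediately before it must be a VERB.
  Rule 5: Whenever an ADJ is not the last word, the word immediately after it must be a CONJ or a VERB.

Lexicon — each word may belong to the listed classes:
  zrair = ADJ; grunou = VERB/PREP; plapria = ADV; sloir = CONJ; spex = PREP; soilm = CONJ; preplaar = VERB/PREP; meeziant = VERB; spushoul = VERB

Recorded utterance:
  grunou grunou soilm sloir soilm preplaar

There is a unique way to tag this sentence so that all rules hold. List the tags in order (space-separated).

Candidates per position — 1:grunou {VERB,PREP}; 2:grunou {VERB,PREP}; 3:soilm {CONJ}; 4:sloir {CONJ}; 5:soilm {CONJ}; 6:preplaar {VERB,PREP}.
If word 2 were PREP, no tagging could satisfy rule 2; so word 2 is VERB.
If word 6 were VERB, no tagging could satisfy rule 4; so word 6 is PREP.
If word 1 were PREP, no tagging could satisfy rule 4; so word 1 is VERB.
So the tagging must be: VERB VERB CONJ CONJ CONJ PREP.
Verifying each rule — rule 1 ✓; rule 2 ✓; rule 3 ✓; rule 4 ✓; rule 5 ✓.

VERB VERB CONJ CONJ CONJ PREP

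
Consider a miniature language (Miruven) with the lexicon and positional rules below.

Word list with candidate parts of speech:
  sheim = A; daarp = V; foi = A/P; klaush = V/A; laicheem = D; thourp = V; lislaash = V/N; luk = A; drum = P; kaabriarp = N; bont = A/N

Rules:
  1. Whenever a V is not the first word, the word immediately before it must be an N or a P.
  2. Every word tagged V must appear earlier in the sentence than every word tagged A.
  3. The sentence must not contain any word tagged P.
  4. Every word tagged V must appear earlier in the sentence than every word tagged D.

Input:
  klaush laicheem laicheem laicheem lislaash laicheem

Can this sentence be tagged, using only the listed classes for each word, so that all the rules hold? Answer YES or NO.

Candidates per position — 1:klaush {V,A}; 2:laicheem {D}; 3:laicheem {D}; 4:laicheem {D}; 5:lislaash {V,N}; 6:laicheem {D}.
One satisfying assignment: V D D D N D.
Checking: rule 1 ok; rule 2 ok; rule 3 ok; rule 4 ok.

YES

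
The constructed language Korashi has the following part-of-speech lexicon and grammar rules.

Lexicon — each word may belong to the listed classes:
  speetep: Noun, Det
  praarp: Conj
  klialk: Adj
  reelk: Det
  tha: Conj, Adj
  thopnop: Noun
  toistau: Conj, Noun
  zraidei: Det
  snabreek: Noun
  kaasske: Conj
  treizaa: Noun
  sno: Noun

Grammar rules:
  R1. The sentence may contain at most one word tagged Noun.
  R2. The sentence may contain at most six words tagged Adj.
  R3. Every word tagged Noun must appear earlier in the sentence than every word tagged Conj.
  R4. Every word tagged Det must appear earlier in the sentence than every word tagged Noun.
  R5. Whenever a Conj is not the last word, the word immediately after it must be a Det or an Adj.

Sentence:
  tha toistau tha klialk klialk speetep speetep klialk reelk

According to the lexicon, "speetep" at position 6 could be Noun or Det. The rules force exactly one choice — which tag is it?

Det

Candidates per position — 1:tha {Conj,Adj}; 2:toistau {Conj,Noun}; 3:tha {Conj,Adj}; 4:klialk {Adj}; 5:klialk {Adj}; 6:speetep {Noun,Det}; 7:speetep {Noun,Det}; 8:klialk {Adj}; 9:reelk {Det}.
If word 1 were Conj, no tagging could satisfy rule 5; so word 1 is Adj.
If word 2 were Noun, no tagging could satisfy rule 4; so word 2 is Conj.
If word 3 were Conj, no tagging could satisfy rule 5; so word 3 is Adj.
If word 6 were Noun, no tagging could satisfy rule 3; so word 6 is Det.
If word 7 were Noun, no tagging could satisfy rule 3; so word 7 is Det.
So the tagging must be: Adj Conj Adj Adj Adj Det Det Adj Det.
Verifying each rule — rule 1 ✓; rule 2 ✓; rule 3 ✓; rule 4 ✓; rule 5 ✓.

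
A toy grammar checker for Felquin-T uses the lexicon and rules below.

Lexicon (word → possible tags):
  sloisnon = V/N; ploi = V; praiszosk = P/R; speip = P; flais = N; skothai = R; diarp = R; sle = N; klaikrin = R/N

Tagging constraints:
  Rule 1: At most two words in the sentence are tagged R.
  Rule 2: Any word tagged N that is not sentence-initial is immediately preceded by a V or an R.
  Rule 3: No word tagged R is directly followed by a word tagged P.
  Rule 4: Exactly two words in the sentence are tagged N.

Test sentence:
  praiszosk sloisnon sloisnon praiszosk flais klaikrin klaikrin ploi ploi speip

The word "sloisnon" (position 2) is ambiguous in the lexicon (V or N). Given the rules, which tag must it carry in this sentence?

V

Candidates per position — 1:praiszosk {P,R}; 2:sloisnon {V,N}; 3:sloisnon {V,N}; 4:praiszosk {P,R}; 5:flais {N}; 6:klaikrin {R,N}; 7:klaikrin {R,N}; 8:ploi {V}; 9:ploi {V}; 10:speip {P}.
At position 4, choosing P makes rule 2 impossible to satisfy; hence R.
At position 6, choosing N makes rule 2 impossible to satisfy; hence R.
At position 7, choosing R makes rule 1 impossible to satisfy; hence N.
At position 1, choosing R makes rule 1 impossible to satisfy; hence P.
At position 2, choosing N makes rule 2 impossible to satisfy; hence V.
At position 3, choosing N makes rule 4 impossible to satisfy; hence V.
The only consistent sequence is: P V V R N R N V V P.
Rule-by-rule: rule 1 ok; rule 2 ok; rule 3 ok; rule 4 ok.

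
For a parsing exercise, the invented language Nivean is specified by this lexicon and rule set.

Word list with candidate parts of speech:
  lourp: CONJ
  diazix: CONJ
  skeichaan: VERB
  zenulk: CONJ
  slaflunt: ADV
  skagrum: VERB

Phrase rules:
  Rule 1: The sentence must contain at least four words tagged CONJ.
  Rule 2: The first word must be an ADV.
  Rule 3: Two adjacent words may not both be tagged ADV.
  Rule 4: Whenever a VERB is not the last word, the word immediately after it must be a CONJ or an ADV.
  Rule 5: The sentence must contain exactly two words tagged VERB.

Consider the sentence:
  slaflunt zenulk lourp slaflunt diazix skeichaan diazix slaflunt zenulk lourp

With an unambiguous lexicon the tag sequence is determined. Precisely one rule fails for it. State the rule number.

Fixed tagging: ADV CONJ CONJ ADV CONJ VERB CONJ ADV CONJ CONJ.
Rule check: R1 pass, R2 pass, R3 pass, R4 pass, R5 fail.
Only rule 5 fails.

5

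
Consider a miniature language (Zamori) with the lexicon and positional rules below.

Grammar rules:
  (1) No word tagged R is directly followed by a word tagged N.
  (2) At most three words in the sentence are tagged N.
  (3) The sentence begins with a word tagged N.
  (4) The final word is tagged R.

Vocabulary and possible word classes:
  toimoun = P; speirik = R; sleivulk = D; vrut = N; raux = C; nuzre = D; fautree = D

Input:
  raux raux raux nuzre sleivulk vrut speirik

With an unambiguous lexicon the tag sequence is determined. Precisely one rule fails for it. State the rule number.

Fixed tagging: C C C D D N R.
Rule check: R1 ✓, R2 ✓, R3 ✗, R4 ✓.
Only rule 3 fails.

3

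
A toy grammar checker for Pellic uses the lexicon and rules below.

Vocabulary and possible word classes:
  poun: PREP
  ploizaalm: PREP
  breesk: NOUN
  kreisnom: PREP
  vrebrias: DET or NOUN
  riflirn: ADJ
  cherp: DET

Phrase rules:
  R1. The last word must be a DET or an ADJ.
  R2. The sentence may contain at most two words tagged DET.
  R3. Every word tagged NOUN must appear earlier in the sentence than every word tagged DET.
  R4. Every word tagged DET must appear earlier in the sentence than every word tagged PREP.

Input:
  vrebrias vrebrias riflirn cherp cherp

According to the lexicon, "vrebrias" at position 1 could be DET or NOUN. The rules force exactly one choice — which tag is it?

Candidates per position — 1:vrebrias {DET,NOUN}; 2:vrebrias {DET,NOUN}; 3:riflirn {ADJ}; 4:cherp {DET}; 5:cherp {DET}.
If word 1 were DET, no tagging could satisfy rule 2; so word 1 is NOUN.
If word 2 were DET, no tagging could satisfy rule 2; so word 2 is NOUN.
The unique satisfying tagging is: NOUN NOUN ADJ DET DET.
Checking: rule 1 satisfied; rule 2 satisfied; rule 3 satisfied; rule 4 satisfied.

NOUN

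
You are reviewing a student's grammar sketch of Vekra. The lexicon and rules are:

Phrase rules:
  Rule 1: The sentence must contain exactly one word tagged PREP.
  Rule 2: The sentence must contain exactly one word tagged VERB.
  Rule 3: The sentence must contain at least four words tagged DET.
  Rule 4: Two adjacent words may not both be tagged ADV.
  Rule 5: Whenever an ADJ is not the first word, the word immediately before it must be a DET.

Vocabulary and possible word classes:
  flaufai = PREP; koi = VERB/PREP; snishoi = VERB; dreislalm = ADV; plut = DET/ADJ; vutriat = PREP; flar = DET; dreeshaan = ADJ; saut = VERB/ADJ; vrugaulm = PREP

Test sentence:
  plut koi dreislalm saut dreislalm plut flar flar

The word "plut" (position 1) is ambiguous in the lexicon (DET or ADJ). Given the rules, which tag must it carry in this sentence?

Candidates per position — 1:plut {DET,ADJ}; 2:koi {VERB,PREP}; 3:dreislalm {ADV}; 4:saut {VERB,ADJ}; 5:dreislalm {ADV}; 6:plut {DET,ADJ}; 7:flar {DET}; 8:flar {DET}.
Position 1: ADJ is ruled out by rule 3; that leaves DET.
Position 2: VERB is ruled out by rule 1; that leaves PREP.
Position 4: ADJ is ruled out by rule 2; that leaves VERB.
Position 6: ADJ is ruled out by rule 3; that leaves DET.
The only consistent sequence is: DET PREP ADV VERB ADV DET DET DET.
Check: rule 1 ok; rule 2 ok; rule 3 ok; rule 4 ok; rule 5 ok.

DET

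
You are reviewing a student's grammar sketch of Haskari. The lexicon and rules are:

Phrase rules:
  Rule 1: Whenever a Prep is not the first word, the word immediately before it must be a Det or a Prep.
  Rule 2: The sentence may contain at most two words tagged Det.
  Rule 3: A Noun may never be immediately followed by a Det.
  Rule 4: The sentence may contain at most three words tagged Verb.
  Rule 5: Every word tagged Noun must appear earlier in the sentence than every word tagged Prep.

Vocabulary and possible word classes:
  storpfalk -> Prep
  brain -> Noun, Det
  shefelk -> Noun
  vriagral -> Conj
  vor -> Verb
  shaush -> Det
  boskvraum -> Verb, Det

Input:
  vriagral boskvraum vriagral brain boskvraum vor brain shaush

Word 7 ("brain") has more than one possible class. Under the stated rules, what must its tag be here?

Det

Candidates per position — 1:vriagral {Conj}; 2:boskvraum {Verb,Det}; 3:vriagral {Conj}; 4:brain {Noun,Det}; 5:boskvraum {Verb,Det}; 6:vor {Verb}; 7:brain {Noun,Det}; 8:shaush {Det}.
Position 7: Noun is ruled out by rule 3; that leaves Det.
Position 2: Det is ruled out by rule 2; that leaves Verb.
Position 4: Det is ruled out by rule 2; that leaves Noun.
Position 5: Det is ruled out by rule 2; that leaves Verb.
The only consistent sequence is: Conj Verb Conj Noun Verb Verb Det Det.
Rule-by-rule: rule 1 satisfied; rule 2 satisfied; rule 3 satisfied; rule 4 satisfied; rule 5 satisfied.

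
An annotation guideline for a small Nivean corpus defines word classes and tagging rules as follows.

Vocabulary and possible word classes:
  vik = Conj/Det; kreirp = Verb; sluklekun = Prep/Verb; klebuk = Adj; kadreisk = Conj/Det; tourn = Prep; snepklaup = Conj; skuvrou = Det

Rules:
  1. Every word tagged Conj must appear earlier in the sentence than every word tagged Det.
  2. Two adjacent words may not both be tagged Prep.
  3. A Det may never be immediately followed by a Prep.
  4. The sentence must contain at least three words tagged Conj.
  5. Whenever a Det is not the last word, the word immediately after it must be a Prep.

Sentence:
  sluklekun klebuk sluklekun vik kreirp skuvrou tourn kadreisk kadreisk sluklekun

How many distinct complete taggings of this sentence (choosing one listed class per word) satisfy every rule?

0

Candidates per position — 1:sluklekun {Prep,Verb}; 2:klebuk {Adj}; 3:sluklekun {Prep,Verb}; 4:vik {Conj,Det}; 5:kreirp {Verb}; 6:skuvrou {Det}; 7:tourn {Prep}; 8:kadreisk {Conj,Det}; 9:kadreisk {Conj,Det}; 10:sluklekun {Prep,Verb}.
There are 64 candidate sequences in total.
Rule 3 cannot be satisfied by any choice of tags from the lexicon.
So there is no consistent tagging.
Count = 0.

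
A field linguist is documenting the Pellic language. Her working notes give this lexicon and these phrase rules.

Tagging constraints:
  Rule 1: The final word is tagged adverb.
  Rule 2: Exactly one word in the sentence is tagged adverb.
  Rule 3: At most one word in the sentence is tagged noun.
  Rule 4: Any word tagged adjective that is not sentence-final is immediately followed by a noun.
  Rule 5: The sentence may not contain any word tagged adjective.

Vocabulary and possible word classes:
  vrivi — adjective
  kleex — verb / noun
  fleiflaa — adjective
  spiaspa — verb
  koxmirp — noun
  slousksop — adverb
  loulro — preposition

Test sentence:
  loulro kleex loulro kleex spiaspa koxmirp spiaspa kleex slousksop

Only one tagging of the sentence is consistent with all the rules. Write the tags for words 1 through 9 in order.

preposition verb preposition verb verb noun verb verb adverb

Candidates per position — 1:loulro {preposition}; 2:kleex {verb,noun}; 3:loulro {preposition}; 4:kleex {verb,noun}; 5:spiaspa {verb}; 6:koxmirp {noun}; 7:spiaspa {verb}; 8:kleex {verb,noun}; 9:slousksop {adverb}.
If word 2 were noun, no tagging could satisfy rule 3; so word 2 is verb.
If word 4 were noun, no tagging could satisfy rule 3; so word 4 is verb.
If word 8 were noun, no tagging could satisfy rule 3; so word 8 is verb.
So the tagging must be: preposition verb preposition verb verb noun verb verb adverb.
Verifying each rule — rule 1 ok; rule 2 ok; rule 3 ok; rule 4 ok; rule 5 ok.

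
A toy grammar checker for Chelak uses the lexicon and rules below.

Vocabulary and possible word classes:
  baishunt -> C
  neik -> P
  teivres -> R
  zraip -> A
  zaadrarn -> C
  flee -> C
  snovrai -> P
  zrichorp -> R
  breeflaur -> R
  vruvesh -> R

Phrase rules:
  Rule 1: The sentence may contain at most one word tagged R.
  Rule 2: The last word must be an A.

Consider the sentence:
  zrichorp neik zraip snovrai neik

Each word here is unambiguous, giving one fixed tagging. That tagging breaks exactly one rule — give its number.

2

Fixed tagging: R P A P P.
Checking each rule: R1 ok, R2 fails.
Only rule 2 fails.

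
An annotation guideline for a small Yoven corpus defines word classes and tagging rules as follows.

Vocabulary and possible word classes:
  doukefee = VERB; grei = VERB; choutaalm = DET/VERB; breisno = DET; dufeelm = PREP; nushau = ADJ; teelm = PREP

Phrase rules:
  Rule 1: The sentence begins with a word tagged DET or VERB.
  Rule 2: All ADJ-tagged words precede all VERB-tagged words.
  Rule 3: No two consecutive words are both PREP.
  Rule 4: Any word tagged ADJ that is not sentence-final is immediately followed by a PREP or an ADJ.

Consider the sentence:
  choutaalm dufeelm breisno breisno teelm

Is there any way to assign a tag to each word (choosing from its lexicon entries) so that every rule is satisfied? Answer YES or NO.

YES

Candidates per position — 1:choutaalm {DET,VERB}; 2:dufeelm {PREP}; 3:breisno {DET}; 4:breisno {DET}; 5:teelm {PREP}.
One satisfying assignment: DET PREP DET DET PREP.
Verifying each rule — rule 1 holds; rule 2 holds; rule 3 holds; rule 4 holds.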